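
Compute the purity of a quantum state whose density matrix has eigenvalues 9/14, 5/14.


tr(rho^2) = sum of eigenvalues squared
= (9/14)^2 + (5/14)^2
= (81 + 25) / 196
= 106/196
= 0.5408

0.5408


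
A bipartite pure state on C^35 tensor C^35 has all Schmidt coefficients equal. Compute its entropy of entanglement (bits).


For a maximally entangled state in d x d:
S = log2(d) = log2(35)
= 5.1293

5.1293


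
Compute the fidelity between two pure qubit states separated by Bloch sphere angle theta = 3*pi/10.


For states separated by angle theta on Bloch sphere:
F = cos^2(theta/2)
theta = 3*pi/10 = 0.9425
theta/2 = 0.4712
cos(theta/2) = 0.8910
F = 0.7939

0.7939


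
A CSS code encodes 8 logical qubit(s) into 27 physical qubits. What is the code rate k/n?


Code rate R = k/n
= 8/27
= 0.2963

0.2963


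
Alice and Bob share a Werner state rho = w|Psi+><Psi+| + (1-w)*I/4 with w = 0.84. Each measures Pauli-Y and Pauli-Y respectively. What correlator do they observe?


|Psi+> = (|01> + |10>)/sqrt(2)
For the pure Bell state, <Y_A Y_B> = +1 (Bell-state Pauli correlator).
The maximally-mixed part I/4 has tr(I/4 * P tensor P) = 0 for any traceless Pauli P.
So <Y_A Y_B>_rho = w * (+1) + (1 - w) * 0
= 0.84 * (+1)
= 0.8400

0.8400


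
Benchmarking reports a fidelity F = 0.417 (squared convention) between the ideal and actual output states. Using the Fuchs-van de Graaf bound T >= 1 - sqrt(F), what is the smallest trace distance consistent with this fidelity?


Fuchs-van de Graaf (squared-fidelity convention): 1 - sqrt(F) <= T <= sqrt(1 - F).
Lower bound: T >= 1 - sqrt(F)
sqrt(F) = sqrt(0.417) = 0.6458
T >= 1 - 0.6458
T >= 0.3542

0.3542


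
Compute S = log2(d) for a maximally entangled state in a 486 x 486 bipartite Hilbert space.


For a maximally entangled state in d x d:
S = log2(d) = log2(486)
= 8.9248

8.9248


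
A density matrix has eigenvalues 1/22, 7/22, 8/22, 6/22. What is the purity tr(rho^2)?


tr(rho^2) = sum of eigenvalues squared
= (1/22)^2 + (7/22)^2 + (8/22)^2 + (6/22)^2
= (1 + 49 + 64 + 36) / 484
= 150/484
= 0.3099

0.3099


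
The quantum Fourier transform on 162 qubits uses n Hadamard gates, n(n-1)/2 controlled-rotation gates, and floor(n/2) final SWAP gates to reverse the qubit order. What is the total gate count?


Hadamard gates: 162
Controlled rotations: n*(n-1)/2 = 162*161/2 = 13041
SWAP gates: floor(n/2) = floor(162/2) = 81
Total = 162 + 13041 + 81
= 13284

13284


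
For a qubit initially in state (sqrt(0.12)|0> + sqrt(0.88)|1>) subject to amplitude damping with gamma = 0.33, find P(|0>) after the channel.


For amplitude damping with parameter gamma on state sqrt(a)|0> + sqrt(b)|1>:
alpha^2 = 0.12, beta^2 = 0.88
P(|0>) = alpha^2 + gamma * beta^2
= 0.12 + 0.33 * 0.88
= 0.12 + 0.2904
= 0.4104

0.4104


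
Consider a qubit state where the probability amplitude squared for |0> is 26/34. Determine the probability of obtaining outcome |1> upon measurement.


|alpha|^2 = 26/34 = 0.7647
|beta|^2 = 1 - 26/34 = 8/34 = 0.2353
P(|1>) = |beta|^2 = 0.2353

0.2353


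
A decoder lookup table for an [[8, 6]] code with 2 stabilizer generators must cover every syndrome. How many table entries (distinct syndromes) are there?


Each stabilizer generator gives a binary (+1 or -1) measurement outcome.
With 2 independent generators:
Total syndromes = 2^2
= 4

4


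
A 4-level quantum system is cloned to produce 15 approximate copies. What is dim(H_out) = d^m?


Output space = H^(tensor 15) where dim(H) = 4
dim = 4^15
= 16 (after 2 factors)
= 64 (after 3 factors)
= 256 (after 4 factors)
= 1024 (after 5 factors)
= 4096 (after 6 factors)
= 16384 (after 7 factors)
= 65536 (after 8 factors)
= 262144 (after 9 factors)
= 1048576 (after 10 factors)
= 4194304 (after 11 factors)
= 16777216 (after 12 factors)
= 67108864 (after 13 factors)
= 268435456 (after 14 factors)
= 1073741824 (after 15 factors)
= 1073741824

1073741824


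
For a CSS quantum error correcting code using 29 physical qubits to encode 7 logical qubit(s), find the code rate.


Code rate R = k/n
= 7/29
= 0.2414

0.2414


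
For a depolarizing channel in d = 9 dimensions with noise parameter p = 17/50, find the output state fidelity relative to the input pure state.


F = (1-p) + p/d
= (1 - 0.3400) + 0.3400/9
= 0.6600 + 0.0378
= 0.6978

0.6978


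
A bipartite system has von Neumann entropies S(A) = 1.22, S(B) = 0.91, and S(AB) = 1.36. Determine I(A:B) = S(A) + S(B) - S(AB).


I(A:B) = S(A) + S(B) - S(AB)
= 1.22 + 0.91 - 1.36
= 0.7700

0.7700


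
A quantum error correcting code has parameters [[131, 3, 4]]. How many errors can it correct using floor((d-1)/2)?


Code parameters: [[131, 3, 4]], distance d = 4.
Number of correctable errors = floor((d-1)/2)
= floor((4 - 1)/2)
= floor(3/2)
= 1

1


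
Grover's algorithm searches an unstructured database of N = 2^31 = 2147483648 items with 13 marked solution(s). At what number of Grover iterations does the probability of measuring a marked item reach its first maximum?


After j Grover iterations the success probability is P(j) = sin^2((2j+1)*theta), where sin(theta) = sqrt(k/N).
N = 2^31 = 2147483648, k = 13
sin(theta) = sqrt(k/N) = 7.780486318e-05
theta = arcsin(sqrt(k/N)) = 7.780486326e-05 rad
P(j) reaches its first maximum when (2j+1)*theta is as close as possible to pi/2, i.e. j = round(pi/(4*theta) - 1/2).
pi/(4*theta) - 1/2 = 10093.9611
(For comparison, the common estimate pi/4 * sqrt(N/k) = 10094.4611; the exact maximiser is used here.)
Optimal iterations = 10094

10094


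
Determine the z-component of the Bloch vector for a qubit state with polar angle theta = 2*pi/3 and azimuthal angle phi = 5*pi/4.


theta = 2.0944, phi = 3.9270
r_z = cos(theta) = -0.5000

-0.5000


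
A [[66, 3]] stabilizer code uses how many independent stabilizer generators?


For an [[n,k]] stabilizer code:
Number of stabilizer generators = n - k
= 66 - 3
= 63

63


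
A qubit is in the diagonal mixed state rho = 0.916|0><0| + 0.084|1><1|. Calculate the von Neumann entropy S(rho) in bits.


S = -p*log2(p) - (1-p)*log2(1-p)
p = 0.9160, 1-p = 0.0840
= -0.9160 * log2(0.9160) - 0.0840 * log2(0.0840)
= -(-0.1159) - (-0.3002)
= 0.4161

0.4161


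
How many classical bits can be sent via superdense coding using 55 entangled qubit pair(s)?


Superdense coding allows 2 classical bits per shared entangled pair.
55 pair(s) -> 2 * 55 = 110 classical bits

110


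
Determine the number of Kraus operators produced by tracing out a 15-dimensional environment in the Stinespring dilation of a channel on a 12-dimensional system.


Tracing out the environment in an orthonormal basis {|i>_E} gives Kraus operators K_i = <i|_E U |0>_E.
Number of Kraus operators = dim(H_env) = d_env
= 15

15


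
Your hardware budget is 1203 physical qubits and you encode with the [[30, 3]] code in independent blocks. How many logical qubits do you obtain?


Each code block uses 30 physical qubits for 3 logical qubit(s).
Number of complete blocks = floor(1203 / 30) = 40
Logical qubits = 40 * 3
= 120

120


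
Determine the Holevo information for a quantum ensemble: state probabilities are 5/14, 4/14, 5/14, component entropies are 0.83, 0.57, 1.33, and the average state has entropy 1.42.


chi = S(rho) - sum_i p_i * S(rho_i)
Weighted entropy = 5/14 * 0.83 + 4/14 * 0.57 + 5/14 * 1.33
= 0.9343
chi = 1.42 - 0.9343
= 0.4857

0.4857


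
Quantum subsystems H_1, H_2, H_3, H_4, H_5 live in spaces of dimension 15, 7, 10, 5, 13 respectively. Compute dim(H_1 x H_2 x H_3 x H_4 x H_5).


dim(H_1 x H_2 x H_3 x H_4 x H_5) = 15 * 7 * 10 * 5 * 13
= 105 * 10 * 5 * 13
= 1050 * 5 * 13
= 5250 * 13
= 68250

68250


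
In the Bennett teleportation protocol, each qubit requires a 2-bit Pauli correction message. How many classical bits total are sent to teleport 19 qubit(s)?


Quantum teleportation requires 2 classical bits per qubit teleported.
19 qubit(s) -> 2 * 19 = 38 classical bits

38


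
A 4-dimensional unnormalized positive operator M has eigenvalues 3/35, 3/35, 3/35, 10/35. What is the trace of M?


tr(M) = sum of eigenvalues
= 3/35 + 3/35 + 3/35 + 10/35
= 19/35
= 0.5429

0.5429


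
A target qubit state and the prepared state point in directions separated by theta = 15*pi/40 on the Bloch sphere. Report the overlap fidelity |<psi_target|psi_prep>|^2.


For states separated by angle theta on Bloch sphere:
F = cos^2(theta/2)
theta = 15*pi/40 = 1.1781
theta/2 = 0.5890
cos(theta/2) = 0.8315
F = 0.6913

0.6913


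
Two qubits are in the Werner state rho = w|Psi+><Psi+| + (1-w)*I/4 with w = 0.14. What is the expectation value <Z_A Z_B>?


|Psi+> = (|01> + |10>)/sqrt(2)
For the pure Bell state, <Z_A Z_B> = -1 (Bell-state Pauli correlator).
The maximally-mixed part I/4 has tr(I/4 * P tensor P) = 0 for any traceless Pauli P.
So <Z_A Z_B>_rho = w * (-1) + (1 - w) * 0
= 0.14 * (-1)
= -0.1400

-0.1400


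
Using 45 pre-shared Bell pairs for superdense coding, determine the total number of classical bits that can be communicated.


Superdense coding allows 2 classical bits per shared entangled pair.
45 pair(s) -> 2 * 45 = 90 classical bits

90


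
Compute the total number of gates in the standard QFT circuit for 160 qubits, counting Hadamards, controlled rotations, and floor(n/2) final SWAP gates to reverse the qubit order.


Hadamard gates: 160
Controlled rotations: n*(n-1)/2 = 160*159/2 = 12720
SWAP gates: floor(n/2) = floor(160/2) = 80
Total = 160 + 12720 + 80
= 12960

12960


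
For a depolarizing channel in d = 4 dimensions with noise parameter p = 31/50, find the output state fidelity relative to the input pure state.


F = (1-p) + p/d
= (1 - 0.6200) + 0.6200/4
= 0.3800 + 0.1550
= 0.5350

0.5350


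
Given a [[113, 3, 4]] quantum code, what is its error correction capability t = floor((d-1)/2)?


Code parameters: [[113, 3, 4]], distance d = 4.
Number of correctable errors = floor((d-1)/2)
= floor((4 - 1)/2)
= floor(3/2)
= 1

1


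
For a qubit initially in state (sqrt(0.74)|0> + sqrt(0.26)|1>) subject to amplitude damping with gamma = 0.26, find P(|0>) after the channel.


For amplitude damping with parameter gamma on state sqrt(a)|0> + sqrt(b)|1>:
alpha^2 = 0.74, beta^2 = 0.26
P(|0>) = alpha^2 + gamma * beta^2
= 0.74 + 0.26 * 0.26
= 0.74 + 0.0676
= 0.8076

0.8076


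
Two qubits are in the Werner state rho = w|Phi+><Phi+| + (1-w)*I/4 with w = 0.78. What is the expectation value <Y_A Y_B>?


|Phi+> = (|00> + |11>)/sqrt(2)
For the pure Bell state, <Y_A Y_B> = -1 (Bell-state Pauli correlator).
The maximally-mixed part I/4 has tr(I/4 * P tensor P) = 0 for any traceless Pauli P.
So <Y_A Y_B>_rho = w * (-1) + (1 - w) * 0
= 0.78 * (-1)
= -0.7800

-0.7800


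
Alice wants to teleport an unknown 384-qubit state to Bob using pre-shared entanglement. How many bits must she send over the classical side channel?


Quantum teleportation requires 2 classical bits per qubit teleported.
384 qubit(s) -> 2 * 384 = 768 classical bits

768


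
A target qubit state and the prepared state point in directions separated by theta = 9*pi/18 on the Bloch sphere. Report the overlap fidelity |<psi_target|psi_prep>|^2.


For states separated by angle theta on Bloch sphere:
F = cos^2(theta/2)
theta = 9*pi/18 = 1.5708
theta/2 = 0.7854
cos(theta/2) = 0.7071
F = 0.5000

0.5000


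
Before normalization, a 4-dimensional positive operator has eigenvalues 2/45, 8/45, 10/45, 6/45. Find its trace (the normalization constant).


tr(M) = sum of eigenvalues
= 2/45 + 8/45 + 10/45 + 6/45
= 26/45
= 0.5778

0.5778


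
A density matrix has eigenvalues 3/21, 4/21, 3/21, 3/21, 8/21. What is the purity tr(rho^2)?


tr(rho^2) = sum of eigenvalues squared
= (3/21)^2 + (4/21)^2 + (3/21)^2 + (3/21)^2 + (8/21)^2
= (9 + 16 + 9 + 9 + 64) / 441
= 107/441
= 0.2426

0.2426


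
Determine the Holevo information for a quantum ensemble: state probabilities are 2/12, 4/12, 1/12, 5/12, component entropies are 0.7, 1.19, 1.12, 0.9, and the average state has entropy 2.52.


chi = S(rho) - sum_i p_i * S(rho_i)
Weighted entropy = 2/12 * 0.7 + 4/12 * 1.19 + 1/12 * 1.12 + 5/12 * 0.9
= 0.9817
chi = 2.52 - 0.9817
= 1.5383

1.5383


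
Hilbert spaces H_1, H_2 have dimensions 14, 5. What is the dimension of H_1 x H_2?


dim(H_1 x H_2) = 14 * 5
= 70

70


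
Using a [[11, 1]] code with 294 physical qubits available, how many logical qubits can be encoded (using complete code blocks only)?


Each code block uses 11 physical qubits for 1 logical qubit(s).
Number of complete blocks = floor(294 / 11) = 26
Logical qubits = 26 * 1
= 26

26


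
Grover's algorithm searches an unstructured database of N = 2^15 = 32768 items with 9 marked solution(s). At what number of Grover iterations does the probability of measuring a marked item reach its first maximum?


After j Grover iterations the success probability is P(j) = sin^2((2j+1)*theta), where sin(theta) = sqrt(k/N).
N = 2^15 = 32768, k = 9
sin(theta) = sqrt(k/N) = 0.01657281518
theta = arcsin(sqrt(k/N)) = 0.01657357392 rad
P(j) reaches its first maximum when (2j+1)*theta is as close as possible to pi/2, i.e. j = round(pi/(4*theta) - 1/2).
pi/(4*theta) - 1/2 = 46.8886
(For comparison, the common estimate pi/4 * sqrt(N/k) = 47.3908; the exact maximiser is used here.)
Optimal iterations = 47

47


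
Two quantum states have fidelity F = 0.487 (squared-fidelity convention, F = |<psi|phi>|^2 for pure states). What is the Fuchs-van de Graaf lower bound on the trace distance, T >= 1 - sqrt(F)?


Fuchs-van de Graaf (squared-fidelity convention): 1 - sqrt(F) <= T <= sqrt(1 - F).
Lower bound: T >= 1 - sqrt(F)
sqrt(F) = sqrt(0.487) = 0.6979
T >= 1 - 0.6979
T >= 0.3021

0.3021


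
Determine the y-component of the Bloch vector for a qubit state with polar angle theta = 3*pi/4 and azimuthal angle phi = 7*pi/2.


theta = 2.3562, phi = 10.9956
r_y = sin(theta)*sin(phi) = 0.7071 * -1.0000
r_y = -0.7071

-0.7071


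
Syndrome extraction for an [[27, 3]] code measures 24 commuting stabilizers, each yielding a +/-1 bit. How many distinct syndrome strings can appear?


Each stabilizer generator gives a binary (+1 or -1) measurement outcome.
With 24 independent generators:
Total syndromes = 2^24
= 16777216

16777216


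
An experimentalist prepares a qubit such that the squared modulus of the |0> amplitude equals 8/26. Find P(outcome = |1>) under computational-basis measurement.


|alpha|^2 = 8/26 = 0.3077
|beta|^2 = 1 - 8/26 = 18/26 = 0.6923
P(|1>) = |beta|^2 = 0.6923

0.6923


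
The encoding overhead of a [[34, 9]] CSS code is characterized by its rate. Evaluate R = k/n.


Code rate R = k/n
= 9/34
= 0.2647

0.2647


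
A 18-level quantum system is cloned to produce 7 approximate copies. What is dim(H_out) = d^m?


Output space = H^(tensor 7) where dim(H) = 18
dim = 18^7
= 324 (after 2 factors)
= 5832 (after 3 factors)
= 104976 (after 4 factors)
= 1889568 (after 5 factors)
= 34012224 (after 6 factors)
= 612220032 (after 7 factors)
= 612220032

612220032


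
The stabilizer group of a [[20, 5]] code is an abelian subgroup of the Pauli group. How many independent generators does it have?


For an [[n,k]] stabilizer code:
Number of stabilizer generators = n - k
= 20 - 5
= 15

15


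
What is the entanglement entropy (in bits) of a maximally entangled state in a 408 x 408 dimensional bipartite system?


For a maximally entangled state in d x d:
S = log2(d) = log2(408)
= 8.6724

8.6724


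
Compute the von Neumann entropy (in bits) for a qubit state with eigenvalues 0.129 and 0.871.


S = -p*log2(p) - (1-p)*log2(1-p)
p = 0.1290, 1-p = 0.8710
= -0.1290 * log2(0.1290) - 0.8710 * log2(0.8710)
= -(-0.3811) - (-0.1736)
= 0.5547

0.5547


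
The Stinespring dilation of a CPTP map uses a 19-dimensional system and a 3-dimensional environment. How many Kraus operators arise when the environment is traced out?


Tracing out the environment in an orthonormal basis {|i>_E} gives Kraus operators K_i = <i|_E U |0>_E.
Number of Kraus operators = dim(H_env) = d_env
= 3

3


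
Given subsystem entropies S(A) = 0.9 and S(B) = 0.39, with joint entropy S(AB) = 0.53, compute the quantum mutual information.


I(A:B) = S(A) + S(B) - S(AB)
= 0.9 + 0.39 - 0.53
= 0.7600

0.7600


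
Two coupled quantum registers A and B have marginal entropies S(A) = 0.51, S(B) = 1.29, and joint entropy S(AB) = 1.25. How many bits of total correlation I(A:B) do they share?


I(A:B) = S(A) + S(B) - S(AB)
= 0.51 + 1.29 - 1.25
= 0.5500

0.5500


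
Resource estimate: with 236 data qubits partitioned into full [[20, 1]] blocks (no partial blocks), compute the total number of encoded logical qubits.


Each code block uses 20 physical qubits for 1 logical qubit(s).
Number of complete blocks = floor(236 / 20) = 11
Logical qubits = 11 * 1
= 11

11


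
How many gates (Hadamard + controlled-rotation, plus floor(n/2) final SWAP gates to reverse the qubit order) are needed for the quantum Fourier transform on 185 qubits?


Hadamard gates: 185
Controlled rotations: n*(n-1)/2 = 185*184/2 = 17020
SWAP gates: floor(n/2) = floor(185/2) = 92
Total = 185 + 17020 + 92
= 17297

17297


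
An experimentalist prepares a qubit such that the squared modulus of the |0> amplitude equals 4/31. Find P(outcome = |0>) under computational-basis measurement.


|alpha|^2 = 4/31 = 0.1290
|beta|^2 = 1 - 4/31 = 27/31 = 0.8710
P(|0>) = |alpha|^2 = 0.1290

0.1290


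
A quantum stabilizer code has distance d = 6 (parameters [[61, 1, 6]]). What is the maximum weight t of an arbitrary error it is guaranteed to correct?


Code parameters: [[61, 1, 6]], distance d = 6.
Number of correctable errors = floor((d-1)/2)
= floor((6 - 1)/2)
= floor(5/2)
= 2

2


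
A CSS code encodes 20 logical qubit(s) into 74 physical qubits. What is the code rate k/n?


Code rate R = k/n
= 20/74
= 0.2703

0.2703


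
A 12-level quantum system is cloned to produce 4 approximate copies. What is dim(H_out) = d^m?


Output space = H^(tensor 4) where dim(H) = 12
dim = 12^4
= 144 (after 2 factors)
= 1728 (after 3 factors)
= 20736 (after 4 factors)
= 20736

20736


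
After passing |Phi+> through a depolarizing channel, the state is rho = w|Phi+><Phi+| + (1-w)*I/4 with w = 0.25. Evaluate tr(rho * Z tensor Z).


|Phi+> = (|00> + |11>)/sqrt(2)
For the pure Bell state, <Z_A Z_B> = +1 (Bell-state Pauli correlator).
The maximally-mixed part I/4 has tr(I/4 * P tensor P) = 0 for any traceless Pauli P.
So <Z_A Z_B>_rho = w * (+1) + (1 - w) * 0
= 0.25 * (+1)
= 0.2500

0.2500


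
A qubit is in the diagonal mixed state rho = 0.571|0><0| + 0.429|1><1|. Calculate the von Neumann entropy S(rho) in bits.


S = -p*log2(p) - (1-p)*log2(1-p)
p = 0.5710, 1-p = 0.4290
= -0.5710 * log2(0.5710) - 0.4290 * log2(0.4290)
= -(-0.4616) - (-0.5238)
= 0.9854

0.9854


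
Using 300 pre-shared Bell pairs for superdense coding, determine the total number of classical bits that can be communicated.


Superdense coding allows 2 classical bits per shared entangled pair.
300 pair(s) -> 2 * 300 = 600 classical bits

600


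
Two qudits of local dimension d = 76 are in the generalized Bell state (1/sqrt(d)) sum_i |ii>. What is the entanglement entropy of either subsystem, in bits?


For a maximally entangled state in d x d:
S = log2(d) = log2(76)
= 6.2479

6.2479


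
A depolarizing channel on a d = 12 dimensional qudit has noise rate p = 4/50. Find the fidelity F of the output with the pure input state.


F = (1-p) + p/d
= (1 - 0.0800) + 0.0800/12
= 0.9200 + 0.0067
= 0.9267

0.9267


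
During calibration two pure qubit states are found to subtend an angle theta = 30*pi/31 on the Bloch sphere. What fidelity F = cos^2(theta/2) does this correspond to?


For states separated by angle theta on Bloch sphere:
F = cos^2(theta/2)
theta = 30*pi/31 = 3.0403
theta/2 = 1.5201
cos(theta/2) = 0.0506
F = 0.0026

0.0026


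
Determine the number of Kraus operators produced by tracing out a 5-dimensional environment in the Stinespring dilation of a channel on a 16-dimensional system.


Tracing out the environment in an orthonormal basis {|i>_E} gives Kraus operators K_i = <i|_E U |0>_E.
Number of Kraus operators = dim(H_env) = d_env
= 5

5


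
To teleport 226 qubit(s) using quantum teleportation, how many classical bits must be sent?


Quantum teleportation requires 2 classical bits per qubit teleported.
226 qubit(s) -> 2 * 226 = 452 classical bits

452


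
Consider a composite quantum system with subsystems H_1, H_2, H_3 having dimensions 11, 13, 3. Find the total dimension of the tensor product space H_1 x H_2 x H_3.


dim(H_1 x H_2 x H_3) = 11 * 13 * 3
= 143 * 3
= 429

429


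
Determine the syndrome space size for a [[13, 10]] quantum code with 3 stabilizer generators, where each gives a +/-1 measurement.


Each stabilizer generator gives a binary (+1 or -1) measurement outcome.
With 3 independent generators:
Total syndromes = 2^3
= 8

8


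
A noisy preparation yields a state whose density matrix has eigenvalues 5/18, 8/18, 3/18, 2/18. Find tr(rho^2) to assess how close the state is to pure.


tr(rho^2) = sum of eigenvalues squared
= (5/18)^2 + (8/18)^2 + (3/18)^2 + (2/18)^2
= (25 + 64 + 9 + 4) / 324
= 102/324
= 0.3148

0.3148


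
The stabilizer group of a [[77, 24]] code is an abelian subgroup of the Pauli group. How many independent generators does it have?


For an [[n,k]] stabilizer code:
Number of stabilizer generators = n - k
= 77 - 24
= 53

53


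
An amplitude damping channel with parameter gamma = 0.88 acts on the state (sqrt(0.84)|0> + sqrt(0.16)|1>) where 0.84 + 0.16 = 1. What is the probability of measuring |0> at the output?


For amplitude damping with parameter gamma on state sqrt(a)|0> + sqrt(b)|1>:
alpha^2 = 0.84, beta^2 = 0.16
P(|0>) = alpha^2 + gamma * beta^2
= 0.84 + 0.88 * 0.16
= 0.84 + 0.1408
= 0.9808

0.9808


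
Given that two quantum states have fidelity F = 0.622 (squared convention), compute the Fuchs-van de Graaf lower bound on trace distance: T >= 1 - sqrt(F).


Fuchs-van de Graaf (squared-fidelity convention): 1 - sqrt(F) <= T <= sqrt(1 - F).
Lower bound: T >= 1 - sqrt(F)
sqrt(F) = sqrt(0.622) = 0.7887
T >= 1 - 0.7887
T >= 0.2113

0.2113


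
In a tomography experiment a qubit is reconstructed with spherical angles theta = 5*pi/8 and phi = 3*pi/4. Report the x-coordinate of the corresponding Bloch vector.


theta = 1.9635, phi = 2.3562
r_x = sin(theta)*cos(phi) = 0.9239 * -0.7071
r_x = -0.6533

-0.6533


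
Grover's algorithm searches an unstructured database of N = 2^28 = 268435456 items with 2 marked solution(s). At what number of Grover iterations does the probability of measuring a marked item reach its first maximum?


After j Grover iterations the success probability is P(j) = sin^2((2j+1)*theta), where sin(theta) = sqrt(k/N).
N = 2^28 = 268435456, k = 2
sin(theta) = sqrt(k/N) = 8.631674575e-05
theta = arcsin(sqrt(k/N)) = 8.631674586e-05 rad
P(j) reaches its first maximum when (2j+1)*theta is as close as possible to pi/2, i.e. j = round(pi/(4*theta) - 1/2).
pi/(4*theta) - 1/2 = 9098.5242
(For comparison, the common estimate pi/4 * sqrt(N/k) = 9099.0243; the exact maximiser is used here.)
Optimal iterations = 9099

9099


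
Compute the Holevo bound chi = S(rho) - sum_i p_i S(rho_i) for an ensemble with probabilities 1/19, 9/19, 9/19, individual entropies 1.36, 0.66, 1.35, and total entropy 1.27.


chi = S(rho) - sum_i p_i * S(rho_i)
Weighted entropy = 1/19 * 1.36 + 9/19 * 0.66 + 9/19 * 1.35
= 1.0237
chi = 1.27 - 1.0237
= 0.2463

0.2463


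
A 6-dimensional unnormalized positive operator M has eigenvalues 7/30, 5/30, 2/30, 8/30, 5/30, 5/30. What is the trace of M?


tr(M) = sum of eigenvalues
= 7/30 + 5/30 + 2/30 + 8/30 + 5/30 + 5/30
= 32/30
= 1.0667

1.0667


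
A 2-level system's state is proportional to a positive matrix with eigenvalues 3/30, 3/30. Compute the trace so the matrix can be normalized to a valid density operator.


tr(M) = sum of eigenvalues
= 3/30 + 3/30
= 6/30
= 0.2000

0.2000


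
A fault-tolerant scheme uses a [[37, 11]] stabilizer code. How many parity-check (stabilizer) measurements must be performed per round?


For an [[n,k]] stabilizer code:
Number of stabilizer generators = n - k
= 37 - 11
= 26

26


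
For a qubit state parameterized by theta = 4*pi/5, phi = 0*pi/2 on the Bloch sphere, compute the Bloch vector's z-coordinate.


theta = 2.5133, phi = 0.0000
r_z = cos(theta) = -0.8090

-0.8090


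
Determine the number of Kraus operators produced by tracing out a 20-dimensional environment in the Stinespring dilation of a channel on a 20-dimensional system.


Tracing out the environment in an orthonormal basis {|i>_E} gives Kraus operators K_i = <i|_E U |0>_E.
Number of Kraus operators = dim(H_env) = d_env
= 20

20


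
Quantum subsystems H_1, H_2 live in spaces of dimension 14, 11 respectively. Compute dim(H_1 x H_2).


dim(H_1 x H_2) = 14 * 11
= 154

154


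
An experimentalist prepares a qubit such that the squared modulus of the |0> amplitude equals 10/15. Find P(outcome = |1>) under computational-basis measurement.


|alpha|^2 = 10/15 = 0.6667
|beta|^2 = 1 - 10/15 = 5/15 = 0.3333
P(|1>) = |beta|^2 = 0.3333

0.3333


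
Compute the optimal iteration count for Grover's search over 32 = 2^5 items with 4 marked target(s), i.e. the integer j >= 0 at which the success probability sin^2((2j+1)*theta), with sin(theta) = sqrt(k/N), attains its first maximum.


After j Grover iterations the success probability is P(j) = sin^2((2j+1)*theta), where sin(theta) = sqrt(k/N).
N = 2^5 = 32, k = 4
sin(theta) = sqrt(k/N) = 0.3535533906
theta = arcsin(sqrt(k/N)) = 0.3613671239 rad
P(j) reaches its first maximum when (2j+1)*theta is as close as possible to pi/2, i.e. j = round(pi/(4*theta) - 1/2).
pi/(4*theta) - 1/2 = 1.6734
(For comparison, the common estimate pi/4 * sqrt(N/k) = 2.2214; the exact maximiser is used here.)
Optimal iterations = 2

2


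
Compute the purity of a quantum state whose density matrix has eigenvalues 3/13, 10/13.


tr(rho^2) = sum of eigenvalues squared
= (3/13)^2 + (10/13)^2
= (9 + 100) / 169
= 109/169
= 0.6450

0.6450


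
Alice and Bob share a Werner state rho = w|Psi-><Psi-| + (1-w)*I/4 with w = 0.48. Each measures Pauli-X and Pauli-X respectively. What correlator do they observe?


|Psi-> = (|01> - |10>)/sqrt(2)
For the pure Bell state, <X_A X_B> = -1 (Bell-state Pauli correlator).
The maximally-mixed part I/4 has tr(I/4 * P tensor P) = 0 for any traceless Pauli P.
So <X_A X_B>_rho = w * (-1) + (1 - w) * 0
= 0.48 * (-1)
= -0.4800

-0.4800


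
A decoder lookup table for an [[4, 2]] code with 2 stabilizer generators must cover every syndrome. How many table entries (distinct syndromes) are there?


Each stabilizer generator gives a binary (+1 or -1) measurement outcome.
With 2 independent generators:
Total syndromes = 2^2
= 4

4


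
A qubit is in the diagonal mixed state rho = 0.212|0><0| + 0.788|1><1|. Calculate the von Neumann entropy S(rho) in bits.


S = -p*log2(p) - (1-p)*log2(1-p)
p = 0.2120, 1-p = 0.7880
= -0.2120 * log2(0.2120) - 0.7880 * log2(0.7880)
= -(-0.4744) - (-0.2709)
= 0.7453

0.7453


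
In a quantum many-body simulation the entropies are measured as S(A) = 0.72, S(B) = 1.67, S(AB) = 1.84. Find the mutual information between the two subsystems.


I(A:B) = S(A) + S(B) - S(AB)
= 0.72 + 1.67 - 1.84
= 0.5500

0.5500


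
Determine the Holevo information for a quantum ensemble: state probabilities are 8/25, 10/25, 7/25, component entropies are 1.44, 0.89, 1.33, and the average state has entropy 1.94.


chi = S(rho) - sum_i p_i * S(rho_i)
Weighted entropy = 8/25 * 1.44 + 10/25 * 0.89 + 7/25 * 1.33
= 1.1892
chi = 1.94 - 1.1892
= 0.7508

0.7508


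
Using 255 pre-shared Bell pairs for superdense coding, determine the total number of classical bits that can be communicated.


Superdense coding allows 2 classical bits per shared entangled pair.
255 pair(s) -> 2 * 255 = 510 classical bits

510


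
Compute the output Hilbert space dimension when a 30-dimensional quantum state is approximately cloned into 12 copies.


Output space = H^(tensor 12) where dim(H) = 30
dim = 30^12
= 900 (after 2 factors)
= 27000 (after 3 factors)
= 810000 (after 4 factors)
= 24300000 (after 5 factors)
= 729000000 (after 6 factors)
= 21870000000 (after 7 factors)
= 656100000000 (after 8 factors)
= 19683000000000 (after 9 factors)
= 590490000000000 (after 10 factors)
= 17714700000000000 (after 11 factors)
= 531441000000000000 (after 12 factors)
= 531441000000000000

531441000000000000


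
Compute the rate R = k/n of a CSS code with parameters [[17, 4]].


Code rate R = k/n
= 4/17
= 0.2353

0.2353


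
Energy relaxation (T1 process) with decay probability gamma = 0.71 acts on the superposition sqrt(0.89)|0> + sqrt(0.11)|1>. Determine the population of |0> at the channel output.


For amplitude damping with parameter gamma on state sqrt(a)|0> + sqrt(b)|1>:
alpha^2 = 0.89, beta^2 = 0.11
P(|0>) = alpha^2 + gamma * beta^2
= 0.89 + 0.71 * 0.11
= 0.89 + 0.0781
= 0.9681

0.9681


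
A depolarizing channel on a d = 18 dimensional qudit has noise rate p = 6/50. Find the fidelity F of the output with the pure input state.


F = (1-p) + p/d
= (1 - 0.1200) + 0.1200/18
= 0.8800 + 0.0067
= 0.8867

0.8867


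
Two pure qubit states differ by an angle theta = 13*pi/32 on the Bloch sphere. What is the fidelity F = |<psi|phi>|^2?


For states separated by angle theta on Bloch sphere:
F = cos^2(theta/2)
theta = 13*pi/32 = 1.2763
theta/2 = 0.6381
cos(theta/2) = 0.8032
F = 0.6451

0.6451


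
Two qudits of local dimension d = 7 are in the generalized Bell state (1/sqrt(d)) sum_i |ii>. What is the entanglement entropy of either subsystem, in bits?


For a maximally entangled state in d x d:
S = log2(d) = log2(7)
= 2.8074

2.8074


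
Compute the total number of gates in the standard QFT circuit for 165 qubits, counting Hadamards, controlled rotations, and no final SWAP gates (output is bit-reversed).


Hadamard gates: 165
Controlled rotations: n*(n-1)/2 = 165*164/2 = 13530
SWAP gates: 0 (omitted)
Total = 165 + 13530
= 13695

13695


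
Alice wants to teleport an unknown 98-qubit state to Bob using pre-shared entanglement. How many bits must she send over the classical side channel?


Quantum teleportation requires 2 classical bits per qubit teleported.
98 qubit(s) -> 2 * 98 = 196 classical bits

196


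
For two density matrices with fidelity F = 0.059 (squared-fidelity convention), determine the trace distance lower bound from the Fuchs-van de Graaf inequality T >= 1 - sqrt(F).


Fuchs-van de Graaf (squared-fidelity convention): 1 - sqrt(F) <= T <= sqrt(1 - F).
Lower bound: T >= 1 - sqrt(F)
sqrt(F) = sqrt(0.059) = 0.2429
T >= 1 - 0.2429
T >= 0.7571

0.7571


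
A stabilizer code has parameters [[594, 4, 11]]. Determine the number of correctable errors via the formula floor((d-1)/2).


Code parameters: [[594, 4, 11]], distance d = 11.
Number of correctable errors = floor((d-1)/2)
= floor((11 - 1)/2)
= floor(10/2)
= 5

5


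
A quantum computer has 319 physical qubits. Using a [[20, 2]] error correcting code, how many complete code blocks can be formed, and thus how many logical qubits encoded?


Each code block uses 20 physical qubits for 2 logical qubit(s).
Number of complete blocks = floor(319 / 20) = 15
Logical qubits = 15 * 2
= 30

30


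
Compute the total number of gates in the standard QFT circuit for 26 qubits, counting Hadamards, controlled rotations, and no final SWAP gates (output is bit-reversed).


Hadamard gates: 26
Controlled rotations: n*(n-1)/2 = 26*25/2 = 325
SWAP gates: 0 (omitted)
Total = 26 + 325
= 351

351


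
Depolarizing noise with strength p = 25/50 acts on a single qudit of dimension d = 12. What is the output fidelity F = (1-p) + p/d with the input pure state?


F = (1-p) + p/d
= (1 - 0.5000) + 0.5000/12
= 0.5000 + 0.0417
= 0.5417

0.5417


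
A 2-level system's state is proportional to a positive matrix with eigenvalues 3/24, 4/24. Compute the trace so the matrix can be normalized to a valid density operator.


tr(M) = sum of eigenvalues
= 3/24 + 4/24
= 7/24
= 0.2917

0.2917


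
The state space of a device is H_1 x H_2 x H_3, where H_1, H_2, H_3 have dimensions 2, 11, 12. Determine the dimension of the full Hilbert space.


dim(H_1 x H_2 x H_3) = 2 * 11 * 12
= 22 * 12
= 264

264


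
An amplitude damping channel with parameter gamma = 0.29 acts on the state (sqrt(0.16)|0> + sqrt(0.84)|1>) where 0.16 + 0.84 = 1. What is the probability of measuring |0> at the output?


For amplitude damping with parameter gamma on state sqrt(a)|0> + sqrt(b)|1>:
alpha^2 = 0.16, beta^2 = 0.84
P(|0>) = alpha^2 + gamma * beta^2
= 0.16 + 0.29 * 0.84
= 0.16 + 0.2436
= 0.4036

0.4036


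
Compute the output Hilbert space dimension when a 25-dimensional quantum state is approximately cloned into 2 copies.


Output space = H^(tensor 2) where dim(H) = 25
dim = 25^2
= 625

625


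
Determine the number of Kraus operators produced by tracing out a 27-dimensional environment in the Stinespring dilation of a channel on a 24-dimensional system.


Tracing out the environment in an orthonormal basis {|i>_E} gives Kraus operators K_i = <i|_E U |0>_E.
Number of Kraus operators = dim(H_env) = d_env
= 27

27


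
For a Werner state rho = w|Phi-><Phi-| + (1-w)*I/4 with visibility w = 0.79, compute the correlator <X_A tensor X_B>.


|Phi-> = (|00> - |11>)/sqrt(2)
For the pure Bell state, <X_A X_B> = -1 (Bell-state Pauli correlator).
The maximally-mixed part I/4 has tr(I/4 * P tensor P) = 0 for any traceless Pauli P.
So <X_A X_B>_rho = w * (-1) + (1 - w) * 0
= 0.79 * (-1)
= -0.7900

-0.7900


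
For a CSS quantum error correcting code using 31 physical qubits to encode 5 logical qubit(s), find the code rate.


Code rate R = k/n
= 5/31
= 0.1613

0.1613


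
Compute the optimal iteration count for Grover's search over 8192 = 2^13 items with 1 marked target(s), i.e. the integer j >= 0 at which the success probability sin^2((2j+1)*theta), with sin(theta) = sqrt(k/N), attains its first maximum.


After j Grover iterations the success probability is P(j) = sin^2((2j+1)*theta), where sin(theta) = sqrt(k/N).
N = 2^13 = 8192, k = 1
sin(theta) = sqrt(k/N) = 0.01104854346
theta = arcsin(sqrt(k/N)) = 0.01104876825 rad
P(j) reaches its first maximum when (2j+1)*theta is as close as possible to pi/2, i.e. j = round(pi/(4*theta) - 1/2).
pi/(4*theta) - 1/2 = 70.5847
(For comparison, the common estimate pi/4 * sqrt(N/k) = 71.0861; the exact maximiser is used here.)
Optimal iterations = 71

71


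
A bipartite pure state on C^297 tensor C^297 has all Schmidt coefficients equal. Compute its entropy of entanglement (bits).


For a maximally entangled state in d x d:
S = log2(d) = log2(297)
= 8.2143

8.2143


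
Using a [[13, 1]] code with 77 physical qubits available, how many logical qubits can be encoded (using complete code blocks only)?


Each code block uses 13 physical qubits for 1 logical qubit(s).
Number of complete blocks = floor(77 / 13) = 5
Logical qubits = 5 * 1
= 5

5


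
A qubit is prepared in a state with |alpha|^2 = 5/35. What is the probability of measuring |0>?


|alpha|^2 = 5/35 = 0.1429
|beta|^2 = 1 - 5/35 = 30/35 = 0.8571
P(|0>) = |alpha|^2 = 0.1429

0.1429


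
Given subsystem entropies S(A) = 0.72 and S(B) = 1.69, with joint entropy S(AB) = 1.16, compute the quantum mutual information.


I(A:B) = S(A) + S(B) - S(AB)
= 0.72 + 1.69 - 1.16
= 1.2500

1.2500


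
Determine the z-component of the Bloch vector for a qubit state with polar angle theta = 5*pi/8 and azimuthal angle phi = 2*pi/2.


theta = 1.9635, phi = 3.1416
r_z = cos(theta) = -0.3827

-0.3827


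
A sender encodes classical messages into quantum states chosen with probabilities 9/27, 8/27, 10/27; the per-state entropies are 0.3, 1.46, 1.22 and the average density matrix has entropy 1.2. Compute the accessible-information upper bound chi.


chi = S(rho) - sum_i p_i * S(rho_i)
Weighted entropy = 9/27 * 0.3 + 8/27 * 1.46 + 10/27 * 1.22
= 0.9844
chi = 1.2 - 0.9844
= 0.2156

0.2156


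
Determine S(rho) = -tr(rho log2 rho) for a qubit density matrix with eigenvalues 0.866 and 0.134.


S = -p*log2(p) - (1-p)*log2(1-p)
p = 0.8660, 1-p = 0.1340
= -0.8660 * log2(0.8660) - 0.1340 * log2(0.1340)
= -(-0.1797) - (-0.3886)
= 0.5683

0.5683


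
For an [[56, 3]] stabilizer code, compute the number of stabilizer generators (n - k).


For an [[n,k]] stabilizer code:
Number of stabilizer generators = n - k
= 56 - 3
= 53

53


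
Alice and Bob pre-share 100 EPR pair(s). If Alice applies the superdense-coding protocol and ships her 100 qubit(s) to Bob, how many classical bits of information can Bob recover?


Superdense coding allows 2 classical bits per shared entangled pair.
100 pair(s) -> 2 * 100 = 200 classical bits

200


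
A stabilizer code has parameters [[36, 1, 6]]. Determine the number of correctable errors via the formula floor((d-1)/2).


Code parameters: [[36, 1, 6]], distance d = 6.
Number of correctable errors = floor((d-1)/2)
= floor((6 - 1)/2)
= floor(5/2)
= 2

2


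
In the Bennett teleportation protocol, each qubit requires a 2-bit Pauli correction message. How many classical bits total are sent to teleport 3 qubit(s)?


Quantum teleportation requires 2 classical bits per qubit teleported.
3 qubit(s) -> 2 * 3 = 6 classical bits

6


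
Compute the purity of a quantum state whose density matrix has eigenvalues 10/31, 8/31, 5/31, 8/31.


tr(rho^2) = sum of eigenvalues squared
= (10/31)^2 + (8/31)^2 + (5/31)^2 + (8/31)^2
= (100 + 64 + 25 + 64) / 961
= 253/961
= 0.2633

0.2633


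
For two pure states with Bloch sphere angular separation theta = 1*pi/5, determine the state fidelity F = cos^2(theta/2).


For states separated by angle theta on Bloch sphere:
F = cos^2(theta/2)
theta = 1*pi/5 = 0.6283
theta/2 = 0.3142
cos(theta/2) = 0.9511
F = 0.9045

0.9045


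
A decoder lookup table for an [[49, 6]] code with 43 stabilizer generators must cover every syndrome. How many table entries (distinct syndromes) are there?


Each stabilizer generator gives a binary (+1 or -1) measurement outcome.
With 43 independent generators:
Total syndromes = 2^43
= 8796093022208

8796093022208


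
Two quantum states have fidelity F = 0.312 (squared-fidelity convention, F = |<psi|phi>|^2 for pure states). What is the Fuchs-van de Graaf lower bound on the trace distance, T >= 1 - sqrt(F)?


Fuchs-van de Graaf (squared-fidelity convention): 1 - sqrt(F) <= T <= sqrt(1 - F).
Lower bound: T >= 1 - sqrt(F)
sqrt(F) = sqrt(0.312) = 0.5586
T >= 1 - 0.5586
T >= 0.4414

0.4414


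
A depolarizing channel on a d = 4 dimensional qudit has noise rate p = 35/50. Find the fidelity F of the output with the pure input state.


F = (1-p) + p/d
= (1 - 0.7000) + 0.7000/4
= 0.3000 + 0.1750
= 0.4750

0.4750


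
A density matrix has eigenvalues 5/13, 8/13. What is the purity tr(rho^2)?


tr(rho^2) = sum of eigenvalues squared
= (5/13)^2 + (8/13)^2
= (25 + 64) / 169
= 89/169
= 0.5266

0.5266


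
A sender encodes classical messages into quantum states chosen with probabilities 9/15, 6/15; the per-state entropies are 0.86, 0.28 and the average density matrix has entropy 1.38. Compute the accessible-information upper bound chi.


chi = S(rho) - sum_i p_i * S(rho_i)
Weighted entropy = 9/15 * 0.86 + 6/15 * 0.28
= 0.6280
chi = 1.38 - 0.6280
= 0.7520

0.7520


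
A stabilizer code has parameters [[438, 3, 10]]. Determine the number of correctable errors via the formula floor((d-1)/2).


Code parameters: [[438, 3, 10]], distance d = 10.
Number of correctable errors = floor((d-1)/2)
= floor((10 - 1)/2)
= floor(9/2)
= 4

4
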